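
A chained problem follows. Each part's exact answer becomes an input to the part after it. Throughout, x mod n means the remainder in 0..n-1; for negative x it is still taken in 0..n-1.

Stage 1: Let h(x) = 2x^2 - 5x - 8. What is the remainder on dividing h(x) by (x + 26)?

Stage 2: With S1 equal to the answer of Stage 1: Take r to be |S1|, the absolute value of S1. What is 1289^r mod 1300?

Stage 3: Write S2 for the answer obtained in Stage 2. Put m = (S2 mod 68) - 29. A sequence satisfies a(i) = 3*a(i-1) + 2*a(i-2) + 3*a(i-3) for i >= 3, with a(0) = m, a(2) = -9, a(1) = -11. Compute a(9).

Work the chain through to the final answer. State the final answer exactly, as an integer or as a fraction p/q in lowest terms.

Stage 1: remainder = value at the root: 2*(-26)^2 - 5*(-26)^1 - 8 = (1352) + (130) + (-8) = 1474; answer 1474
Stage 2: S1 = 1474; r = 1474; squarings mod 1300: 1289^1=1289, 1289^2=121, 1289^4=341, 1289^8=581, 1289^16=861, 1289^32=321, 1289^64=341, 1289^128=581, 1289^256=861, 1289^512=321, 1289^1024=341; 1289^1474 = 1289^2 * 1289^64 * 1289^128 * 1289^256 * 1289^1024 = 1141 (mod 1300); answer 1141
Stage 3: S2 = 1141; m = 24; a(3) = 3*(-9) + 2*(-11) + 3*(24) = 23; iterating: a(3)=23, a(4)=18, a(5)=73, a(6)=324, a(7)=1172, a(8)=4383, a(9)=16465; answer 16465

16465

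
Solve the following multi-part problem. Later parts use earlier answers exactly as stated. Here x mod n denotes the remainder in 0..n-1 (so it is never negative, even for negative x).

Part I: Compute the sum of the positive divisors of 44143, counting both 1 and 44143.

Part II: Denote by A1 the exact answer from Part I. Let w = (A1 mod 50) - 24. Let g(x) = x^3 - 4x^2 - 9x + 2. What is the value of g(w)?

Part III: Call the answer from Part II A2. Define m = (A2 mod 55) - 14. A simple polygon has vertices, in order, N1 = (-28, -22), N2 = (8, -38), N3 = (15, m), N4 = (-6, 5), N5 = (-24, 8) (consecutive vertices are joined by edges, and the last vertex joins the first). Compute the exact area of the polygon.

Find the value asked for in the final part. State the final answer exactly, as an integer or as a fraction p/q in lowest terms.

2877/2

Part I: 44143 = 11 * 4013; sigma = (1 + 11) * (1 + 4013) = 12 * 4014 = 48168; answer 48168
Part II: A1 = 48168; w = -6; 1*(-6)^3 - 4*(-6)^2 - 9*(-6)^1 + 2 = (-216) + (-144) + (54) + (2) = -304; answer -304
Part III: A2 = -304; m = 12; cross terms: (-28*-38 - 8*-22)=1240, (8*12 - 15*-38)=666, (15*5 - -6*12)=147, (-6*8 - -24*5)=72, (-24*-22 - -28*8)=752; twice the area = |2877| = 2877; area = 2877/2; answer 2877/2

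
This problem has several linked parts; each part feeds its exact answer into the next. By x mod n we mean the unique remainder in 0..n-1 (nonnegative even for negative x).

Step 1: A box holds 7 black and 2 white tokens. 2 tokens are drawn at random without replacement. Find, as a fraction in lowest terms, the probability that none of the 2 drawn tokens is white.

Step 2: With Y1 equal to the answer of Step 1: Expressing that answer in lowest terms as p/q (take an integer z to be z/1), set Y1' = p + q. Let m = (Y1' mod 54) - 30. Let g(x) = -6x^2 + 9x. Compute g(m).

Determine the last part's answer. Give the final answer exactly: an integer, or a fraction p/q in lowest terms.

-825

Step 1: total draws C(9,2) = 36; favorable C(7,2) = 21; P = 7/12; answer 7/12
Step 2: Y1 = 7/12; threaded value p + q = 19; m = -11; -6*(-11)^2 + 9*(-11)^1 = (-726) + (-99) = -825; answer -825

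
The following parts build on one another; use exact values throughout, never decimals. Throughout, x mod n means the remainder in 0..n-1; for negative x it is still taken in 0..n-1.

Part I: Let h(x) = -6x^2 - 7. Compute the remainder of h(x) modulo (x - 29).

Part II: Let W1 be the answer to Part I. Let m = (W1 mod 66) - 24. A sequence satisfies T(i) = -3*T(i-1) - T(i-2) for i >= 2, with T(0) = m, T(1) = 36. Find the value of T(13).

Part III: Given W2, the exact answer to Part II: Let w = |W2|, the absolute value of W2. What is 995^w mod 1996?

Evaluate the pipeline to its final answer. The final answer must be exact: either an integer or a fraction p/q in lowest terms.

1937

Part I: remainder = value at the root: -6*(29)^2 - 7 = (-5046) + (-7) = -5053; answer -5053
Part II: W1 = -5053; m = 5; T(2) = -3*(36) - 1*(5) = -113; iterating: T(2)=-113, T(3)=303, T(4)=-796, T(5)=2085, T(6)=-5459, T(7)=14292, T(8)=-37417, T(9)=97959, T(10)=-256460, T(11)=671421, T(12)=-1757803, T(13)=4601988; answer 4601988
Part III: W2 = 4601988; w = 4601988; squarings mod 1996: 995^1=995, 995^2=9, 995^4=81, 995^8=573, 995^16=985, 995^32=169, 995^64=617, 995^128=1449, 995^256=1805, 995^512=553, 995^1024=421, 995^2048=1593, 995^4096=733, 995^8192=365, 995^16384=1489, 995^32768=1561, 995^65536=1601, 995^131072=337, 995^262144=1793, 995^524288=1289, 995^1048576=849, 995^2097152=245, 995^4194304=145; 995^4601988 = 995^4 * 995^128 * 995^2048 * 995^4096 * 995^8192 * 995^131072 * 995^262144 * 995^4194304 = 1937 (mod 1996); answer 1937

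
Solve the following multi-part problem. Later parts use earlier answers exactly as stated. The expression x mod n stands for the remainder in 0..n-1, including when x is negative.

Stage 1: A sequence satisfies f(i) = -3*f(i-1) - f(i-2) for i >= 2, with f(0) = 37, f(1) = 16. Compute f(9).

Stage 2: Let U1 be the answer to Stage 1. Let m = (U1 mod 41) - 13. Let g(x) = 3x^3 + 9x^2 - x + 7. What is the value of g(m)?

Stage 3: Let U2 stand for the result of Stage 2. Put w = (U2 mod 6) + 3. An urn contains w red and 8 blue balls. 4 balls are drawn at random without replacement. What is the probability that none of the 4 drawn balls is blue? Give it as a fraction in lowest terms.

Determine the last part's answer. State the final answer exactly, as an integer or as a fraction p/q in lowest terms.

1/39

Stage 1: f(2) = -3*(16) - 1*(37) = -85; iterating: f(2)=-85, f(3)=239, f(4)=-632, f(5)=1657, f(6)=-4339, f(7)=11360, f(8)=-29741, f(9)=77863; answer 77863
Stage 2: U1 = 77863; m = -9; 3*(-9)^3 + 9*(-9)^2 - 1*(-9)^1 + 7 = (-2187) + (729) + (9) + (7) = -1442; answer -1442
Stage 3: U2 = -1442; w = 7; total draws C(15,4) = 1365; favorable C(7,4) = 35; P = 1/39; answer 1/39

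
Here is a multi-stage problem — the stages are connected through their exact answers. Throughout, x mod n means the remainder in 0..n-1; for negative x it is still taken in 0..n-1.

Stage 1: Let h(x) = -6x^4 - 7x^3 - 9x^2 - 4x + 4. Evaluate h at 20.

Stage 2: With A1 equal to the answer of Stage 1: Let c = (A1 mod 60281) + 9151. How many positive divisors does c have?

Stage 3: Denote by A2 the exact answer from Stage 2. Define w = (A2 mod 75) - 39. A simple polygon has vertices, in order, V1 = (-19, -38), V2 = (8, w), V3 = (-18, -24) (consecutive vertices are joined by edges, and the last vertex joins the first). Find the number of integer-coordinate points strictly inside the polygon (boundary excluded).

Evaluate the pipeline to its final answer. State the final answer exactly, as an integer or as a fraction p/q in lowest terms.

Stage 1: -6*(20)^4 - 7*(20)^3 - 9*(20)^2 - 4*(20)^1 + 4 = (-960000) + (-56000) + (-3600) + (-80) + (4) = -1019676; answer -1019676
Stage 2: A1 = -1019676; c = 14252; 14252 = 2^2 * 7 * 509; number of divisors = (2+1) * (1+1) * (1+1) = 12; answer 12
Stage 3: A2 = 12; w = -27; cross terms: (-19*-27 - 8*-38)=817, (8*-24 - -18*-27)=-678, (-18*-38 - -19*-24)=228; twice the area = |367| = 367; area = 367/2; boundary points = 1 + 1 + 1 = 3; strictly interior points = area - boundary/2 + 1 = 183; answer 183

183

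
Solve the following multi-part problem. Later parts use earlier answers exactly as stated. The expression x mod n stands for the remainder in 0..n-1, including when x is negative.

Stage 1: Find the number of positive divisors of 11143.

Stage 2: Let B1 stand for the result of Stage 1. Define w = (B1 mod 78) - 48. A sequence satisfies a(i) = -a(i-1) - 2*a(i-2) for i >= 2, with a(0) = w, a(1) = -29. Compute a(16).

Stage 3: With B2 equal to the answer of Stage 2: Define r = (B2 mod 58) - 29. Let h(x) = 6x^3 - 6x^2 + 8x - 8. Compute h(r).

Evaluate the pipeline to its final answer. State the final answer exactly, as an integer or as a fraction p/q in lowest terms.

Stage 1: 11143 = 11 * 1013; number of divisors = (1+1) * (1+1) = 4; answer 4
Stage 2: B1 = 4; w = -44; a(2) = -1*(-29) - 2*(-44) = 117; iterating: a(2)=117, a(3)=-59, a(4)=-175, a(5)=293, a(6)=57, a(7)=-643, a(8)=529, a(9)=757, a(10)=-1815, a(11)=301, a(12)=3329, a(13)=-3931, a(14)=-2727, a(15)=10589, a(16)=-5135; answer -5135
Stage 3: B2 = -5135; r = -2; 6*(-2)^3 - 6*(-2)^2 + 8*(-2)^1 - 8 = (-48) + (-24) + (-16) + (-8) = -96; answer -96

-96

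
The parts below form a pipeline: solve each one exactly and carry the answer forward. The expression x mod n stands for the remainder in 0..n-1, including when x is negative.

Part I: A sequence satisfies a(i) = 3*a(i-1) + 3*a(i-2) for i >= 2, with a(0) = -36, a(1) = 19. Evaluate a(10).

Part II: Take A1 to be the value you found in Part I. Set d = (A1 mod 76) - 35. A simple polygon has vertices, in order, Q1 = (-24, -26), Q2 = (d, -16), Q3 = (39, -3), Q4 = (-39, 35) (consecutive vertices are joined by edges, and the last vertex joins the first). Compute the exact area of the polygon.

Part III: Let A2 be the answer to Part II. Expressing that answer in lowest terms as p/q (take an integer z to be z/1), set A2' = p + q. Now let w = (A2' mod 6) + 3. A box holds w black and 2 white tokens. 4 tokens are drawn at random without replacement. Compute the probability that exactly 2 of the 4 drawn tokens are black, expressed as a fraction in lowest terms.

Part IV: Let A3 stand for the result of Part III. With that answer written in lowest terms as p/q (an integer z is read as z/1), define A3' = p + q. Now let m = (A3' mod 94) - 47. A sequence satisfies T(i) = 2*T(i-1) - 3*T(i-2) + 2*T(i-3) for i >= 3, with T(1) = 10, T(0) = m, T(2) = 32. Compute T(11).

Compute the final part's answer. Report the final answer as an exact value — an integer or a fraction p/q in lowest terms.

582

Part I: a(2) = 3*(19) + 3*(-36) = -51; iterating: a(2)=-51, a(3)=-96, a(4)=-441, a(5)=-1611, a(6)=-6156, a(7)=-23301, a(8)=-88371, a(9)=-335016, a(10)=-1270161; answer -1270161
Part II: A1 = -1270161; d = -8; cross terms: (-24*-16 - -8*-26)=176, (-8*-3 - 39*-16)=648, (39*35 - -39*-3)=1248, (-39*-26 - -24*35)=1854; twice the area = |3926| = 3926; area = 1963; answer 1963
Part III: A2 = 1963; threaded value p + q = 1964; w = 5; total draws C(7,4) = 35; favorable C(5,2)*C(2,2) = 10; P = 2/7; answer 2/7
Part IV: A3 = 2/7; threaded value p + q = 9; m = -38; T(3) = 2*(32) - 3*(10) + 2*(-38) = -42; iterating: T(3)=-42, T(4)=-160, T(5)=-130, T(6)=136, T(7)=342, T(8)=16, T(9)=-722, T(10)=-808, T(11)=582; answer 582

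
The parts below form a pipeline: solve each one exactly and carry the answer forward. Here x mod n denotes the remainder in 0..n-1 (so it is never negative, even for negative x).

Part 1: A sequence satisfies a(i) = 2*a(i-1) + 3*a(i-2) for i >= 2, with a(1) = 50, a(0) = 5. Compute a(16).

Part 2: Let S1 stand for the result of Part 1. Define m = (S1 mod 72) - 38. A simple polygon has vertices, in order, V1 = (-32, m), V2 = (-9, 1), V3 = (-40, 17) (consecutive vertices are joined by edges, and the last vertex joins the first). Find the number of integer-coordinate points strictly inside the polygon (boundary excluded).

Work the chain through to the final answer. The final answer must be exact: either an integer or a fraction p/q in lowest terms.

Part 1: a(2) = 2*(50) + 3*(5) = 115; iterating: a(2)=115, a(3)=380, a(4)=1105, a(5)=3350, a(6)=10015, a(7)=30080, a(8)=90205, a(9)=270650, a(10)=811915, a(11)=2435780, a(12)=7307305, a(13)=21921950, a(14)=65765815, a(15)=197297480, a(16)=591892405; answer 591892405
Part 2: S1 = 591892405; m = 23; cross terms: (-32*1 - -9*23)=175, (-9*17 - -40*1)=-113, (-40*23 - -32*17)=-376; twice the area = |-314| = 314; area = 157; boundary points = 1 + 1 + 2 = 4; strictly interior points = area - boundary/2 + 1 = 156; answer 156

156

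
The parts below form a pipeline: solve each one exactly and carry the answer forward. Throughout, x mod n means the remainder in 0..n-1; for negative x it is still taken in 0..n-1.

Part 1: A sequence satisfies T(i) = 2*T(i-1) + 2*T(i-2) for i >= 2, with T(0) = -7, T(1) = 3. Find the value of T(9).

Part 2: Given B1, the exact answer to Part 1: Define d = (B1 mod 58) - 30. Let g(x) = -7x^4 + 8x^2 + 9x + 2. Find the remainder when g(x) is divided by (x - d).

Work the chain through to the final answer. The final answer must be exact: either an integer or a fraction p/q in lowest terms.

Part 1: T(2) = 2*(3) + 2*(-7) = -8; iterating: T(2)=-8, T(3)=-10, T(4)=-36, T(5)=-92, T(6)=-256, T(7)=-696, T(8)=-1904, T(9)=-5200; answer -5200
Part 2: B1 = -5200; d = -10; remainder = value at the root: -7*(-10)^4 + 8*(-10)^2 + 9*(-10)^1 + 2 = (-70000) + (800) + (-90) + (2) = -69288; answer -69288

-69288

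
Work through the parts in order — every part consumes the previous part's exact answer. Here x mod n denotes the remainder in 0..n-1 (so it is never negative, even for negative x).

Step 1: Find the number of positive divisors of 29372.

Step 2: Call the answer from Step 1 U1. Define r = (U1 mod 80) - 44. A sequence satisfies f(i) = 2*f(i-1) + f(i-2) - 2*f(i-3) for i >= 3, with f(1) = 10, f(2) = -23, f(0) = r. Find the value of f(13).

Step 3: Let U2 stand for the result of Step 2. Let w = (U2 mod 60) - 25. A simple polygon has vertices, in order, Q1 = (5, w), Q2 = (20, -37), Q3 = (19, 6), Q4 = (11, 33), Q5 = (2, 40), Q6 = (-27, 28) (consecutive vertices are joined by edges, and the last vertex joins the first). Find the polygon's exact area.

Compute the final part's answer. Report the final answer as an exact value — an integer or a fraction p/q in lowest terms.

Step 1: 29372 = 2^2 * 7 * 1049; number of divisors = (2+1) * (1+1) * (1+1) = 12; answer 12
Step 2: U1 = 12; r = -32; f(3) = 2*(-23) + 1*(10) - 2*(-32) = 28; iterating: f(3)=28, f(4)=13, f(5)=100, f(6)=157, f(7)=388, f(8)=733, f(9)=1540, f(10)=3037, f(11)=6148, f(12)=12253, f(13)=24580; answer 24580
Step 3: U2 = 24580; w = 15; cross terms: (5*-37 - 20*15)=-485, (20*6 - 19*-37)=823, (19*33 - 11*6)=561, (11*40 - 2*33)=374, (2*28 - -27*40)=1136, (-27*15 - 5*28)=-545; twice the area = |1864| = 1864; area = 932; answer 932

932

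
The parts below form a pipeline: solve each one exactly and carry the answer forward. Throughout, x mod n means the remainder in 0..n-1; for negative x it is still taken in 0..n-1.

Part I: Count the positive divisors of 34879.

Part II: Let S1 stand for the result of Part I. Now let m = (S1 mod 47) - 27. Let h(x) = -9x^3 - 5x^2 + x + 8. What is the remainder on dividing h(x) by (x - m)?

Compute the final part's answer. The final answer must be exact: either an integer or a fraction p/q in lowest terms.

Part I: 34879 = 13 * 2683; number of divisors = (1+1) * (1+1) = 4; answer 4
Part II: S1 = 4; m = -23; remainder = value at the root: -9*(-23)^3 - 5*(-23)^2 + 1*(-23)^1 + 8 = (109503) + (-2645) + (-23) + (8) = 106843; answer 106843

106843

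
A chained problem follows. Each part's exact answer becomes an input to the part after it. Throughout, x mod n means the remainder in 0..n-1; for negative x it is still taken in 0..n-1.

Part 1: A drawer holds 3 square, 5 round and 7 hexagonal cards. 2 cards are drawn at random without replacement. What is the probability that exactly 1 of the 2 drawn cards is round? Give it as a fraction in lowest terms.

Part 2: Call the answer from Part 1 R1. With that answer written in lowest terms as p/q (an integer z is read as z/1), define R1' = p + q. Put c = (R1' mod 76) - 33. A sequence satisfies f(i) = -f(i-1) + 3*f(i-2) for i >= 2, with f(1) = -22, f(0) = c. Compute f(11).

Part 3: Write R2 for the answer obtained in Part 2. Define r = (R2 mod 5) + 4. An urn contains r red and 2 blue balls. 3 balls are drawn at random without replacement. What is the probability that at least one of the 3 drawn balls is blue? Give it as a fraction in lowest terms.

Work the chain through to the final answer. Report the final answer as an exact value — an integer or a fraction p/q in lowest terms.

7/12

Part 1: total draws C(15,2) = 105; favorable C(5,1)*C(10,1) = 50; P = 10/21; answer 10/21
Part 2: R1 = 10/21; threaded value p + q = 31; c = -2; f(2) = -1*(-22) + 3*(-2) = 16; iterating: f(2)=16, f(3)=-82, f(4)=130, f(5)=-376, f(6)=766, f(7)=-1894, f(8)=4192, f(9)=-9874, f(10)=22450, f(11)=-52072; answer -52072
Part 3: R2 = -52072; r = 7; total draws C(9,3) = 84; complement C(7,3) = 35; favorable 84 - 35 = 49; P = 7/12; answer 7/12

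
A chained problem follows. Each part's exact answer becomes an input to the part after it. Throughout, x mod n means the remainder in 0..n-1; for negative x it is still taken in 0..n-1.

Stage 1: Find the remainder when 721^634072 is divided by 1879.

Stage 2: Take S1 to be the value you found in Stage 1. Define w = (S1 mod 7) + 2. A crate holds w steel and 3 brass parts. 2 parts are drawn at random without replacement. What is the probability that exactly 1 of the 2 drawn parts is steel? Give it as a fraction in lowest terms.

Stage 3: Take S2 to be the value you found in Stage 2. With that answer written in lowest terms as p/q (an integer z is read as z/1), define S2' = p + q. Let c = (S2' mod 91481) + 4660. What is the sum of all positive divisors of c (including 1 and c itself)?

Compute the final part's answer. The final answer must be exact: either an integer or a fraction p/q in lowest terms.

6960

Stage 1: squarings mod 1879: 721^1=721, 721^2=1237, 721^4=663, 721^8=1762, 721^16=536, 721^32=1688, 721^64=780, 721^128=1483, 721^256=859, 721^512=1313, 721^1024=926, 721^2048=652, 721^4096=450, 721^8192=1447, 721^16384=603, 721^32768=962, 721^65536=976, 721^131072=1802, 721^262144=292, 721^524288=709; 721^634072 = 721^8 * 721^16 * 721^64 * 721^128 * 721^1024 * 721^2048 * 721^8192 * 721^32768 * 721^65536 * 721^524288 = 1087 (mod 1879); answer 1087
Stage 2: S1 = 1087; w = 4; total draws C(7,2) = 21; favorable C(4,1)*C(3,1) = 12; P = 4/7; answer 4/7
Stage 3: S2 = 4/7; threaded value p + q = 11; c = 4671; 4671 = 3^3 * 173; sigma = (1 + 3 + 9 + 27) * (1 + 173) = 40 * 174 = 6960; answer 6960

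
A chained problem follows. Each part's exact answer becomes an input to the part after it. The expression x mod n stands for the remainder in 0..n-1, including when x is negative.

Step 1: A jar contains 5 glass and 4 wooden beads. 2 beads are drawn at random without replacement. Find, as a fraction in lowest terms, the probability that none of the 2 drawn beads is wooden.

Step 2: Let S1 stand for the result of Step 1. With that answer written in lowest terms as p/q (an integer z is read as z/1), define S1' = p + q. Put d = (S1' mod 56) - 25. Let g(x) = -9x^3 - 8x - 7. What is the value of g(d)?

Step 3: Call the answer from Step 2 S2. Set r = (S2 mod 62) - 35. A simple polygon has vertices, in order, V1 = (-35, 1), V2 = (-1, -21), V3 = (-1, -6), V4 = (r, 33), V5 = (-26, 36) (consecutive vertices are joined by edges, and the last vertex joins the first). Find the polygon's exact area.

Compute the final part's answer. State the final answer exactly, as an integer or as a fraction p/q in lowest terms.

Step 1: total draws C(9,2) = 36; favorable C(5,2) = 10; P = 5/18; answer 5/18
Step 2: S1 = 5/18; threaded value p + q = 23; d = -2; -9*(-2)^3 - 8*(-2)^1 - 7 = (72) + (16) + (-7) = 81; answer 81
Step 3: S2 = 81; r = -16; cross terms: (-35*-21 - -1*1)=736, (-1*-6 - -1*-21)=-15, (-1*33 - -16*-6)=-129, (-16*36 - -26*33)=282, (-26*1 - -35*36)=1234; twice the area = |2108| = 2108; area = 1054; answer 1054

1054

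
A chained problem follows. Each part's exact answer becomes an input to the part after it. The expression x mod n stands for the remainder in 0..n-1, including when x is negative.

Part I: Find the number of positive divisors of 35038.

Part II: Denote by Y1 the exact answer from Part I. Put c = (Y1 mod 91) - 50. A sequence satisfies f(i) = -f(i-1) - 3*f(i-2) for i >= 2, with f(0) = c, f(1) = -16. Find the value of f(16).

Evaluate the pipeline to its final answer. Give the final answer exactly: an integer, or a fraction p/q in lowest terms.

162364

Part I: 35038 = 2 * 17519; number of divisors = (1+1) * (1+1) = 4; answer 4
Part II: Y1 = 4; c = -46; f(2) = -1*(-16) - 3*(-46) = 154; iterating: f(2)=154, f(3)=-106, f(4)=-356, f(5)=674, f(6)=394, f(7)=-2416, f(8)=1234, f(9)=6014, f(10)=-9716, f(11)=-8326, f(12)=37474, f(13)=-12496, f(14)=-99926, f(15)=137414, f(16)=162364; answer 162364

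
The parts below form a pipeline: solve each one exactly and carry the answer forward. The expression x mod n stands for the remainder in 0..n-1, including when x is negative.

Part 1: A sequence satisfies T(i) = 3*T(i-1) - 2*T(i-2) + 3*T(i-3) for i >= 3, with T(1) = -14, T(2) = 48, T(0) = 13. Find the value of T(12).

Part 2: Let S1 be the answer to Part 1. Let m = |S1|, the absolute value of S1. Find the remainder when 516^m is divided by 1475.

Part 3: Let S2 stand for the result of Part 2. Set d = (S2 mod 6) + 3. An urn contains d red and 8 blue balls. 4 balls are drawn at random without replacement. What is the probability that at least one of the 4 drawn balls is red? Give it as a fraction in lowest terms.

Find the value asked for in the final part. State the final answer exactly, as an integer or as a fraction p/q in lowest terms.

85/99

Part 1: T(3) = 3*(48) - 2*(-14) + 3*(13) = 211; iterating: T(3)=211, T(4)=495, T(5)=1207, T(6)=3264, T(7)=8863, T(8)=23682, T(9)=63112, T(10)=168561, T(11)=450505, T(12)=1203729; answer 1203729
Part 2: S1 = 1203729; m = 1203729; squarings mod 1475: 516^1=516, 516^2=756, 516^4=711, 516^8=1071, 516^16=966, 516^32=956, 516^64=911, 516^128=971, 516^256=316, 516^512=1031, 516^1024=961, 516^2048=171, 516^4096=1216, 516^8192=706, 516^16384=1361, 516^32768=1196, 516^65536=1141, 516^131072=931, 516^262144=936, 516^524288=1421, 516^1048576=1441; 516^1203729 = 516^1 * 516^16 * 516^512 * 516^1024 * 516^2048 * 516^4096 * 516^16384 * 516^131072 * 516^1048576 = 1411 (mod 1475); answer 1411
Part 3: S2 = 1411; d = 4; total draws C(12,4) = 495; complement C(8,4) = 70; favorable 495 - 70 = 425; P = 85/99; answer 85/99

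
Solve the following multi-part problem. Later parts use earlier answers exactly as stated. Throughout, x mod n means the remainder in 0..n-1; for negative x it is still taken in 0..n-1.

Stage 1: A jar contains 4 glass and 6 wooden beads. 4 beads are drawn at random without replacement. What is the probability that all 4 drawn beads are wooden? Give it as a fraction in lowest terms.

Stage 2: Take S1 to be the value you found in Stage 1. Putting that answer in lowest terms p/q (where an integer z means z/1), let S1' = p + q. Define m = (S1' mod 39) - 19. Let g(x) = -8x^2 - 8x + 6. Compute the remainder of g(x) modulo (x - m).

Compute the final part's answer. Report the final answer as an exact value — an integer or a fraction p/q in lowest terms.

-90

Stage 1: total draws C(10,4) = 210; favorable C(6,4) = 15; P = 1/14; answer 1/14
Stage 2: S1 = 1/14; threaded value p + q = 15; m = -4; remainder = value at the root: -8*(-4)^2 - 8*(-4)^1 + 6 = (-128) + (32) + (6) = -90; answer -90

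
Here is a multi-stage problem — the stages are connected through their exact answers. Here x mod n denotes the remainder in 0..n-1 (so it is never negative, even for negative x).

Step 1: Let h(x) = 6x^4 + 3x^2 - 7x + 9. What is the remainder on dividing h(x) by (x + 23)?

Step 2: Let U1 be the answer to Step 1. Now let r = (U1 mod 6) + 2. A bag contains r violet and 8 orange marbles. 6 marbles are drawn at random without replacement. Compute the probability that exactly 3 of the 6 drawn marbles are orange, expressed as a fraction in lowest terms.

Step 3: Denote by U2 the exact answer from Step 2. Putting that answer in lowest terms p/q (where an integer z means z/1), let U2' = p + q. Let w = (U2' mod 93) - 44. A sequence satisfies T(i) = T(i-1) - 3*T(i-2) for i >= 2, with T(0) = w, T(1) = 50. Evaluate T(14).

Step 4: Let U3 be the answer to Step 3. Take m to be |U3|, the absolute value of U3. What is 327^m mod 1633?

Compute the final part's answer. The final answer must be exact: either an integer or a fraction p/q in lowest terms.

Step 1: remainder = value at the root: 6*(-23)^4 + 3*(-23)^2 - 7*(-23)^1 + 9 = (1679046) + (1587) + (161) + (9) = 1680803; answer 1680803
Step 2: U1 = 1680803; r = 7; total draws C(15,6) = 5005; favorable C(8,3)*C(7,3) = 1960; P = 56/143; answer 56/143
Step 3: U2 = 56/143; threaded value p + q = 199; w = -31; T(2) = 1*(50) - 3*(-31) = 143; iterating: T(2)=143, T(3)=-7, T(4)=-436, T(5)=-415, T(6)=893, T(7)=2138, T(8)=-541, T(9)=-6955, T(10)=-5332, T(11)=15533, T(12)=31529, T(13)=-15070, T(14)=-109657; answer -109657
Step 4: U3 = -109657; m = 109657; squarings mod 1633: 327^1=327, 327^2=784, 327^4=648, 327^8=223, 327^16=739, 327^32=699, 327^64=334, 327^128=512, 327^256=864, 327^512=215, 327^1024=501, 327^2048=1152, 327^4096=1108, 327^8192=1281, 327^16384=1429, 327^32768=791, 327^65536=242; 327^109657 = 327^1 * 327^8 * 327^16 * 327^64 * 327^1024 * 327^2048 * 327^8192 * 327^32768 * 327^65536 = 287 (mod 1633); answer 287

287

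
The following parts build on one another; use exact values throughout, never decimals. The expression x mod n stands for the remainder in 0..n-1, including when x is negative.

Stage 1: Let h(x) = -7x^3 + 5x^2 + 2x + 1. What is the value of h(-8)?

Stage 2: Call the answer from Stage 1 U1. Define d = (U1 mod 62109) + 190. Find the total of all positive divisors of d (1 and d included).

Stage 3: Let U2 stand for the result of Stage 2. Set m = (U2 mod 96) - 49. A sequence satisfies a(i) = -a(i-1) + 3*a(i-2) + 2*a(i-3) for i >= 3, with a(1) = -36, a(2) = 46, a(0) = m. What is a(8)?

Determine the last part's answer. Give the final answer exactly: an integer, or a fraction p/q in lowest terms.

Stage 1: -7*(-8)^3 + 5*(-8)^2 + 2*(-8)^1 + 1 = (3584) + (320) + (-16) + (1) = 3889; answer 3889
Stage 2: U1 = 3889; d = 4079; 4079 is prime, so its only divisors are 1 and 4079; sigma = 1 + 4079 = 4080; answer 4080
Stage 3: U2 = 4080; m = -1; a(3) = -1*(46) + 3*(-36) + 2*(-1) = -156; iterating: a(3)=-156, a(4)=222, a(5)=-598, a(6)=952, a(7)=-2302, a(8)=3962; answer 3962

3962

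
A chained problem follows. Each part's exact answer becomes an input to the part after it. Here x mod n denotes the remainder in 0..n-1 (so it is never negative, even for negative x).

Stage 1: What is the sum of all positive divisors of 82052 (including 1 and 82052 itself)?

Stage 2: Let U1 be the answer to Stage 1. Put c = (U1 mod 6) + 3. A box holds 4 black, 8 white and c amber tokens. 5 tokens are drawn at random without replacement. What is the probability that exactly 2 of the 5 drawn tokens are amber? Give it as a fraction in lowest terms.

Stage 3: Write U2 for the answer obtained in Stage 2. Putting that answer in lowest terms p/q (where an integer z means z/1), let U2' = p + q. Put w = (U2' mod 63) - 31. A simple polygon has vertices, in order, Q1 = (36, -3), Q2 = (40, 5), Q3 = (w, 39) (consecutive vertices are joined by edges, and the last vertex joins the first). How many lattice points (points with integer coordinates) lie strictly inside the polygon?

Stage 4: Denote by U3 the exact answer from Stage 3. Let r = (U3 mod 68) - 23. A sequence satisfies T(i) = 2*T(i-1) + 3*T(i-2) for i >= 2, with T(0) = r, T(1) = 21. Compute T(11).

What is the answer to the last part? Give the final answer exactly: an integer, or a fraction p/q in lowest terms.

Stage 1: 82052 = 2^2 * 73 * 281; sigma = (1 + 2 + 4) * (1 + 73) * (1 + 281) = 7 * 74 * 282 = 146076; answer 146076
Stage 2: U1 = 146076; c = 3; total draws C(15,5) = 3003; favorable C(3,2)*C(12,3) = 660; P = 20/91; answer 20/91
Stage 3: U2 = 20/91; threaded value p + q = 111; w = 17; cross terms: (36*5 - 40*-3)=300, (40*39 - 17*5)=1475, (17*-3 - 36*39)=-1455; twice the area = |320| = 320; area = 160; boundary points = 4 + 1 + 1 = 6; strictly interior points = area - boundary/2 + 1 = 158; answer 158
Stage 4: U3 = 158; r = -1; T(2) = 2*(21) + 3*(-1) = 39; iterating: T(2)=39, T(3)=141, T(4)=399, T(5)=1221, T(6)=3639, T(7)=10941, T(8)=32799, T(9)=98421, T(10)=295239, T(11)=885741; answer 885741

885741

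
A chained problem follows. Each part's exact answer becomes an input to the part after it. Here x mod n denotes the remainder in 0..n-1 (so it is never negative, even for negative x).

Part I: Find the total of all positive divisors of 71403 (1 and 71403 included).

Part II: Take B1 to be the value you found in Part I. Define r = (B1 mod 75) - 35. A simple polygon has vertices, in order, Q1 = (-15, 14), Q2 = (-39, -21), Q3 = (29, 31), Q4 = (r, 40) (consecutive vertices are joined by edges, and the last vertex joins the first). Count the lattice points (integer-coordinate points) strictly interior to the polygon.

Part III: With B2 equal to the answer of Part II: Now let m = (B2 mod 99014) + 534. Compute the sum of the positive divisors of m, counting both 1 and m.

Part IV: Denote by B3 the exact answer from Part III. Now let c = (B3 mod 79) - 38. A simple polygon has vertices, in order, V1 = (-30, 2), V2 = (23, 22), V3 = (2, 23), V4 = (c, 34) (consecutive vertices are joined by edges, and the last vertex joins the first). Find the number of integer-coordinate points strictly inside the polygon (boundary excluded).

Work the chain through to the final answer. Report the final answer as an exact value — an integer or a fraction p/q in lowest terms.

Part I: 71403 = 3 * 23801; sigma = (1 + 3) * (1 + 23801) = 4 * 23802 = 95208; answer 95208
Part II: B1 = 95208; r = -2; cross terms: (-15*-21 - -39*14)=861, (-39*31 - 29*-21)=-600, (29*40 - -2*31)=1222, (-2*14 - -15*40)=572; twice the area = |2055| = 2055; area = 2055/2; boundary points = 1 + 4 + 1 + 13 = 19; strictly interior points = area - boundary/2 + 1 = 1019; answer 1019
Part III: B2 = 1019; m = 1553; 1553 is prime, so its only divisors are 1 and 1553; sigma = 1 + 1553 = 1554; answer 1554
Part IV: B3 = 1554; c = 15; cross terms: (-30*22 - 23*2)=-706, (23*23 - 2*22)=485, (2*34 - 15*23)=-277, (15*2 - -30*34)=1050; twice the area = |552| = 552; area = 276; boundary points = 1 + 1 + 1 + 1 = 4; strictly interior points = area - boundary/2 + 1 = 275; answer 275

275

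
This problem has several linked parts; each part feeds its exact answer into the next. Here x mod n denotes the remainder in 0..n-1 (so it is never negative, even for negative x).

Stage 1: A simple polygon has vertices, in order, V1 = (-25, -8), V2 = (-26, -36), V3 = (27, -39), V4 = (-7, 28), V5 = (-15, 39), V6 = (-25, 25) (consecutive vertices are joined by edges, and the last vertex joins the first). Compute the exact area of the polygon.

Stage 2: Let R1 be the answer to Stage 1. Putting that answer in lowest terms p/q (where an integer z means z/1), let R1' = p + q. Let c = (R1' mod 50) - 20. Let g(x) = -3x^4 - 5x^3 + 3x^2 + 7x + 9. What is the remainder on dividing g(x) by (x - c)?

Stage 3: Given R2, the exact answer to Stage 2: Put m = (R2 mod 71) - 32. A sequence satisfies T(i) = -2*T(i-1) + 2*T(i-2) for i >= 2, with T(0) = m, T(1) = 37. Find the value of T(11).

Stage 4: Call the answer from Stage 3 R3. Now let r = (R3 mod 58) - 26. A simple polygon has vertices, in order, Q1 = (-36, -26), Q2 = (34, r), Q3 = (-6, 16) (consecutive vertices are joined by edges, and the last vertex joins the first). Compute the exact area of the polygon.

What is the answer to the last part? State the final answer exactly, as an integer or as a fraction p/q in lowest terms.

Stage 1: cross terms: (-25*-36 - -26*-8)=692, (-26*-39 - 27*-36)=1986, (27*28 - -7*-39)=483, (-7*39 - -15*28)=147, (-15*25 - -25*39)=600, (-25*-8 - -25*25)=825; twice the area = |4733| = 4733; area = 4733/2; answer 4733/2
Stage 2: R1 = 4733/2; threaded value p + q = 4735; c = 15; remainder = value at the root: -3*(15)^4 - 5*(15)^3 + 3*(15)^2 + 7*(15)^1 + 9 = (-151875) + (-16875) + (675) + (105) + (9) = -167961; answer -167961
Stage 3: R2 = -167961; m = -7; T(2) = -2*(37) + 2*(-7) = -88; iterating: T(2)=-88, T(3)=250, T(4)=-676, T(5)=1852, T(6)=-5056, T(7)=13816, T(8)=-37744, T(9)=103120, T(10)=-281728, T(11)=769696; answer 769696
Stage 4: R3 = 769696; r = 10; cross terms: (-36*10 - 34*-26)=524, (34*16 - -6*10)=604, (-6*-26 - -36*16)=732; twice the area = |1860| = 1860; area = 930; answer 930

930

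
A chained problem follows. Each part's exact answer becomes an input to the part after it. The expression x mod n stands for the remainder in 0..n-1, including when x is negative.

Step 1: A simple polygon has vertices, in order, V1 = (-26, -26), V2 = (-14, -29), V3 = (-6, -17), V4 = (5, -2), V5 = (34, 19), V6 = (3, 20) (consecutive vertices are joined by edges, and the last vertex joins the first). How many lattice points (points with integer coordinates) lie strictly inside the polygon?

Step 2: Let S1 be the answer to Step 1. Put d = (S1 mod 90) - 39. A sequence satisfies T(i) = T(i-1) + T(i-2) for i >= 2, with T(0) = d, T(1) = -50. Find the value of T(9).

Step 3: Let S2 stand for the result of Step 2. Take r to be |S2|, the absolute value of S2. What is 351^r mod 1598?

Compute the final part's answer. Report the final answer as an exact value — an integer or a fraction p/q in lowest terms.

Step 1: cross terms: (-26*-29 - -14*-26)=390, (-14*-17 - -6*-29)=64, (-6*-2 - 5*-17)=97, (5*19 - 34*-2)=163, (34*20 - 3*19)=623, (3*-26 - -26*20)=442; twice the area = |1779| = 1779; area = 1779/2; boundary points = 3 + 4 + 1 + 1 + 1 + 1 = 11; strictly interior points = area - boundary/2 + 1 = 885; answer 885
Step 2: S1 = 885; d = 36; T(2) = 1*(-50) + 1*(36) = -14; iterating: T(2)=-14, T(3)=-64, T(4)=-78, T(5)=-142, T(6)=-220, T(7)=-362, T(8)=-582, T(9)=-944; answer -944
Step 3: S2 = -944; r = 944; squarings mod 1598: 351^1=351, 351^2=155, 351^4=55, 351^8=1427, 351^16=477, 351^32=613, 351^64=239, 351^128=1191, 351^256=1055, 351^512=817; 351^944 = 351^16 * 351^32 * 351^128 * 351^256 * 351^512 = 307 (mod 1598); answer 307

307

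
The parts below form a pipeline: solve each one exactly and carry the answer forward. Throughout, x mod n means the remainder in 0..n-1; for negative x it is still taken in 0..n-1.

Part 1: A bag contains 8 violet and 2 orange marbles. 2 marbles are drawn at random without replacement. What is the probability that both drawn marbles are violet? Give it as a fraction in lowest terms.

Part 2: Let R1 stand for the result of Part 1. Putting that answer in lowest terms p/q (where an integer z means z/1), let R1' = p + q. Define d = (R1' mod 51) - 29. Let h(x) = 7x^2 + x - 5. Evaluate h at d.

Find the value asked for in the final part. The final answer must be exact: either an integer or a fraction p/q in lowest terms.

Part 1: total draws C(10,2) = 45; favorable C(8,2) = 28; P = 28/45; answer 28/45
Part 2: R1 = 28/45; threaded value p + q = 73; d = -7; 7*(-7)^2 + 1*(-7)^1 - 5 = (343) + (-7) + (-5) = 331; answer 331

331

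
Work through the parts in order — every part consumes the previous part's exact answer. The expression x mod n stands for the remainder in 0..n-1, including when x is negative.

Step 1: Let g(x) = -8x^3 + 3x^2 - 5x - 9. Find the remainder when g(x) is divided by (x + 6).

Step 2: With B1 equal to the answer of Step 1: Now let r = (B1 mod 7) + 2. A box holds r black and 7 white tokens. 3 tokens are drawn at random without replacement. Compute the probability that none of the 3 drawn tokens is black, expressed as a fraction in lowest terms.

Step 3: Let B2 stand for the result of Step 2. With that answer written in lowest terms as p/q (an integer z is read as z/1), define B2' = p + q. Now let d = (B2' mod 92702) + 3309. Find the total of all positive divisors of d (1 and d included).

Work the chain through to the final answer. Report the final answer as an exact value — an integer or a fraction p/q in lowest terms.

3564

Step 1: remainder = value at the root: -8*(-6)^3 + 3*(-6)^2 - 5*(-6)^1 - 9 = (1728) + (108) + (30) + (-9) = 1857; answer 1857
Step 2: B1 = 1857; r = 4; total draws C(11,3) = 165; favorable C(7,3) = 35; P = 7/33; answer 7/33
Step 3: B2 = 7/33; threaded value p + q = 40; d = 3349; 3349 = 17 * 197; sigma = (1 + 17) * (1 + 197) = 18 * 198 = 3564; answer 3564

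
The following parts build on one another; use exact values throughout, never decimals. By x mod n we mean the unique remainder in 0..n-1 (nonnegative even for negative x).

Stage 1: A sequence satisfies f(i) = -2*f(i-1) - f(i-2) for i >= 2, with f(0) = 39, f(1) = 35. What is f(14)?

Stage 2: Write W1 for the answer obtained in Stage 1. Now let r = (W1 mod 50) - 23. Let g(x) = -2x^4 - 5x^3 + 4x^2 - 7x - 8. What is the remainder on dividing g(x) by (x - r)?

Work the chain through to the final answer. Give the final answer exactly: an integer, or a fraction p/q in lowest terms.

Stage 1: f(2) = -2*(35) - 1*(39) = -109; iterating: f(2)=-109, f(3)=183, f(4)=-257, f(5)=331, f(6)=-405, f(7)=479, f(8)=-553, f(9)=627, f(10)=-701, f(11)=775, f(12)=-849, f(13)=923, f(14)=-997; answer -997
Stage 2: W1 = -997; r = -20; remainder = value at the root: -2*(-20)^4 - 5*(-20)^3 + 4*(-20)^2 - 7*(-20)^1 - 8 = (-320000) + (40000) + (1600) + (140) + (-8) = -278268; answer -278268

-278268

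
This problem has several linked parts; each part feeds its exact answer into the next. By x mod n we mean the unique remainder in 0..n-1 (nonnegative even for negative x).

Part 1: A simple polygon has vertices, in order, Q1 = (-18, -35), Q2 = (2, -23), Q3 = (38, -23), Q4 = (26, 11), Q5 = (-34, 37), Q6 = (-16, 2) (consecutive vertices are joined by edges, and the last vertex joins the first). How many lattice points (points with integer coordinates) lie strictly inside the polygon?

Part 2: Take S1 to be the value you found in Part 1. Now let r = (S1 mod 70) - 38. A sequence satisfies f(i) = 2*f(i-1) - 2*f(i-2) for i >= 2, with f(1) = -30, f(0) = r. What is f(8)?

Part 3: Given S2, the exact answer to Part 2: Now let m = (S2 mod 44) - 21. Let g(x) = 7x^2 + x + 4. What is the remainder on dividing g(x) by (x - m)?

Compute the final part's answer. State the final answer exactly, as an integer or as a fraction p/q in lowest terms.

3070

Part 1: cross terms: (-18*-23 - 2*-35)=484, (2*-23 - 38*-23)=828, (38*11 - 26*-23)=1016, (26*37 - -34*11)=1336, (-34*2 - -16*37)=524, (-16*-35 - -18*2)=596; twice the area = |4784| = 4784; area = 2392; boundary points = 4 + 36 + 2 + 2 + 1 + 1 = 46; strictly interior points = area - boundary/2 + 1 = 2370; answer 2370
Part 2: S1 = 2370; r = 22; f(2) = 2*(-30) - 2*(22) = -104; iterating: f(2)=-104, f(3)=-148, f(4)=-88, f(5)=120, f(6)=416, f(7)=592, f(8)=352; answer 352
Part 3: S2 = 352; m = -21; remainder = value at the root: 7*(-21)^2 + 1*(-21)^1 + 4 = (3087) + (-21) + (4) = 3070; answer 3070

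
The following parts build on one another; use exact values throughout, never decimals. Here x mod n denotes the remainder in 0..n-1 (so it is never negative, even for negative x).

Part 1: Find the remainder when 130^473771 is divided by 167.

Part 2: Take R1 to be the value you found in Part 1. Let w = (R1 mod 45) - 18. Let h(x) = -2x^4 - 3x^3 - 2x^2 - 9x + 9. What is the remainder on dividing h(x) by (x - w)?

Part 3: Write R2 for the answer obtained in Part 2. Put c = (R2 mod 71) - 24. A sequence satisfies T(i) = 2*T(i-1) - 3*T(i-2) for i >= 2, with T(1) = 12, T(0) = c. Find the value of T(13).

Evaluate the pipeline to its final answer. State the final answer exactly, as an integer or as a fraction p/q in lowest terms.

Part 1: squarings mod 167: 130^1=130, 130^2=33, 130^4=87, 130^8=54, 130^16=77, 130^32=84, 130^64=42, 130^128=94, 130^256=152, 130^512=58, 130^1024=24, 130^2048=75, 130^4096=114, 130^8192=137, 130^16384=65, 130^32768=50, 130^65536=162, 130^131072=25, 130^262144=124; 130^473771 = 130^1 * 130^2 * 130^8 * 130^32 * 130^128 * 130^512 * 130^2048 * 130^4096 * 130^8192 * 130^65536 * 130^131072 * 130^262144 = 152 (mod 167); answer 152
Part 2: R1 = 152; w = -1; remainder = value at the root: -2*(-1)^4 - 3*(-1)^3 - 2*(-1)^2 - 9*(-1)^1 + 9 = (-2) + (3) + (-2) + (9) + (9) = 17; answer 17
Part 3: R2 = 17; c = -7; T(2) = 2*(12) - 3*(-7) = 45; iterating: T(2)=45, T(3)=54, T(4)=-27, T(5)=-216, T(6)=-351, T(7)=-54, T(8)=945, T(9)=2052, T(10)=1269, T(11)=-3618, T(12)=-11043, T(13)=-11232; answer -11232

-11232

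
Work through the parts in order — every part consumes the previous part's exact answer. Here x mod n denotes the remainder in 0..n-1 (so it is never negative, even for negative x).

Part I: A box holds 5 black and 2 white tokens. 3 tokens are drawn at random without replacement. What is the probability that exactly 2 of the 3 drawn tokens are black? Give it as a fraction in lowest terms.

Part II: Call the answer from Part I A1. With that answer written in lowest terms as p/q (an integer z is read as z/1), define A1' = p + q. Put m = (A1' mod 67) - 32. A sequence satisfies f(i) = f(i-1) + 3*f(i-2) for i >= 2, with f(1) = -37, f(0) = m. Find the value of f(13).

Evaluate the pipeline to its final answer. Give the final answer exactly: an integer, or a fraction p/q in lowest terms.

Part I: total draws C(7,3) = 35; favorable C(5,2)*C(2,1) = 20; P = 4/7; answer 4/7
Part II: A1 = 4/7; threaded value p + q = 11; m = -21; f(2) = 1*(-37) + 3*(-21) = -100; iterating: f(2)=-100, f(3)=-211, f(4)=-511, f(5)=-1144, f(6)=-2677, f(7)=-6109, f(8)=-14140, f(9)=-32467, f(10)=-74887, f(11)=-172288, f(12)=-396949, f(13)=-913813; answer -913813

-913813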